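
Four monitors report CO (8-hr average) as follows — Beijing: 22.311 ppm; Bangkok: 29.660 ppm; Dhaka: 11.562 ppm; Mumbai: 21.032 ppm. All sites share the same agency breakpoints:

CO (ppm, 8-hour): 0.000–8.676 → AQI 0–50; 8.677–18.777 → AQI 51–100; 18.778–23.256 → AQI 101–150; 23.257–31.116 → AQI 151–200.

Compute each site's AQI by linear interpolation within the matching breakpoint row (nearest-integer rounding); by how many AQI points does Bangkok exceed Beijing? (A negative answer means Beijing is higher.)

Beijing: 22.311 ∈ [18.778, 23.256] ↔ index [101, 150].
101 + (22.311−18.778)·(150−101)/(23.256−18.778) = 101 + 3.533·49/4.478 ≈ 139.66, so AQI = 140.
Bangkok 29.660: bracket 23.257–31.116 → index 151–200; slope 49/7.859, offset 6.403.
AQI = 151 + 49/7.859·6.403 ≈ 190.92 ⇒ 191.
Dhaka 11.562: bracket 8.677–18.777 → index 51–100; slope 49/10.100, offset 2.885.
AQI = 51 + 49/10.100·2.885 ≈ 65.00 ⇒ 65.
Mumbai 21.032: bracket 18.778–23.256 → index 101–150; slope 49/4.478, offset 2.254.
AQI = 101 + 49/4.478·2.254 ≈ 125.66 ⇒ 126.
AQIs: Beijing=140, Bangkok=191, Dhaka=65, Mumbai=126. Bangkok (191) − Beijing (140) = 51.

51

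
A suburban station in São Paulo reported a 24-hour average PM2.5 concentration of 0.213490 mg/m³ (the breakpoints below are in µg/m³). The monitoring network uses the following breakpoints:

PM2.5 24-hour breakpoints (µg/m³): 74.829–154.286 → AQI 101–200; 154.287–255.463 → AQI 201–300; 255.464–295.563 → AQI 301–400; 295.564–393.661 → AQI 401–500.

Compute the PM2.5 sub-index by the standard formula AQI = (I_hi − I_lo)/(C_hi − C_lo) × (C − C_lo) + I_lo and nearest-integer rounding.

Convert: 0.213490 mg/m³ = 213.490 µg/m³.
PM2.5: 213.490 ∈ [154.287, 255.463] ↔ index [201, 300].
201 + (213.490−154.287)·(300−201)/(255.463−154.287) = 201 + 59.203·99/101.176 ≈ 258.93, so AQI = 259.

259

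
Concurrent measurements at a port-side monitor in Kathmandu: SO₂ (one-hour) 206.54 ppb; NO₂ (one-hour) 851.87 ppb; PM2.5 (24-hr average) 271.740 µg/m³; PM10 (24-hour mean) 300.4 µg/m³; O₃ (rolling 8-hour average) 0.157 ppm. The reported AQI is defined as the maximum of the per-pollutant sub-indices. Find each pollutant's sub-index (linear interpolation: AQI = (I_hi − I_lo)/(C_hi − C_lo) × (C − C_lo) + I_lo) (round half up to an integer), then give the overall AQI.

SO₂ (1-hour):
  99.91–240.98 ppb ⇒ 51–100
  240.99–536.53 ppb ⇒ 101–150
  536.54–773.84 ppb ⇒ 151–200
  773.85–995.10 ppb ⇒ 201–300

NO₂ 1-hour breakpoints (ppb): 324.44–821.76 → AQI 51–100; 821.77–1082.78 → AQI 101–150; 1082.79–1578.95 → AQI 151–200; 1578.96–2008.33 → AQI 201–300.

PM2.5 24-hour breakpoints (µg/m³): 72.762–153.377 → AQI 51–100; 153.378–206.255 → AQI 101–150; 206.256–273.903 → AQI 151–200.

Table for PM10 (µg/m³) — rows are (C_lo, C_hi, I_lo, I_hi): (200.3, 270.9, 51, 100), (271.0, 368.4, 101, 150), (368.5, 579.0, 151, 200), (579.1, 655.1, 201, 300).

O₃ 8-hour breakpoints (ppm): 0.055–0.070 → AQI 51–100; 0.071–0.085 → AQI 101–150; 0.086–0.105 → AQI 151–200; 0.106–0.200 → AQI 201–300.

SO₂ 206.54: bracket 99.91–240.98 → index 51–100; slope 49/141.07, offset 106.63.
AQI = 51 + 49/141.07·106.63 ≈ 88.04 ⇒ 88.
NO₂: 851.87 ∈ [821.77, 1082.78] ↔ index [101, 150].
101 + (851.87−821.77)·(150−101)/(1082.78−821.77) = 101 + 30.10·49/261.01 ≈ 106.65, so AQI = 107.
PM2.5: row 206.256–273.903 (AQI 151–200). (200−151)·(271.740−206.256)/(273.903−206.256) + 151 = 49·65.484/67.647 + 151 ≈ 198.43 → 198.
PM10: 300.4 lies in 271.0–368.4, so I_lo=101, I_hi=150, C_lo=271.0, C_hi=368.4.
(150−101)/(368.4−271.0) × (300.4−271.0) + 101 = 49/97.4 × 29.4 + 101 ≈ 115.79 → 116.
O₃: 0.157 lies in 0.106–0.200, so I_lo=201, I_hi=300, C_lo=0.106, C_hi=0.200.
(300−201)/(0.200−0.106) × (0.157−0.106) + 201 = 99/0.094 × 0.051 + 201 ≈ 254.71 → 255.
Sub-indices: SO₂→88, NO₂→107, PM2.5→198, PM10→116, O₃→255. Overall AQI = max = 255; dominant pollutant is O₃.

255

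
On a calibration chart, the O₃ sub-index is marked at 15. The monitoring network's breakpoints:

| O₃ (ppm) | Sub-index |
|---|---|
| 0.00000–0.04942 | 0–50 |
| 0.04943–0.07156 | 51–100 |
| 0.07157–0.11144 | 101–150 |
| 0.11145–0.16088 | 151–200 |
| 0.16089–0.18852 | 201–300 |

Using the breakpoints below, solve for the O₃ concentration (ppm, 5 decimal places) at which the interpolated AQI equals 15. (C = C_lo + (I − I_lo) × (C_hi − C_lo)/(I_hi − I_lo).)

AQI 15 lies in the 0–50 band, which corresponds to 0.00000–0.04942 ppm.
C = 0.00000 + (15−0)×(0.04942−0.00000)/(50−0) = 0.00000 + 15×0.04942/50 ≈ 0.0148260 ppm → 0.01483 ppm to 5 dp.

0.01483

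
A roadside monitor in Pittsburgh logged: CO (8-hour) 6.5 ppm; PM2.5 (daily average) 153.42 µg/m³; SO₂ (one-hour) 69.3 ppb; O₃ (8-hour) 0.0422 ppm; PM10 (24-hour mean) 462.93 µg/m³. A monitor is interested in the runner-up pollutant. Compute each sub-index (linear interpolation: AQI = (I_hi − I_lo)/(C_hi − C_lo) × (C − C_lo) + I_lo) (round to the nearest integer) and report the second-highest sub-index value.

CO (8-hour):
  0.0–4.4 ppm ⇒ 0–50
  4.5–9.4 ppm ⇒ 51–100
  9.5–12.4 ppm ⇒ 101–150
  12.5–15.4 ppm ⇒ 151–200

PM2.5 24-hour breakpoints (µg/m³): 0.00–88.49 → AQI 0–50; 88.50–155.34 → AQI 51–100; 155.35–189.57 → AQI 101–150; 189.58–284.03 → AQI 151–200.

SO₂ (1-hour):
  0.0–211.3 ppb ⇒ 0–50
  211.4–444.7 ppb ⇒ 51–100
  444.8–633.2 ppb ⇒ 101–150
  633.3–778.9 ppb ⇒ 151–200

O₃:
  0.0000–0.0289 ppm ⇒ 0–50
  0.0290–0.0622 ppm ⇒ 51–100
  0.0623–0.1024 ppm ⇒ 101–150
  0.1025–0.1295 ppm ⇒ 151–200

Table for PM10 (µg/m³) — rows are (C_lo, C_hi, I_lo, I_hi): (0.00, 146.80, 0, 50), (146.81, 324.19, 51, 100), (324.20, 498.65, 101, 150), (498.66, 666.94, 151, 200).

CO: row 4.5–9.4 (AQI 51–100). (100−51)·(6.5−4.5)/(9.4−4.5) + 51 = 49·2.0/4.9 + 51 ≈ 71.00 → 71.
PM2.5: row 88.50–155.34 (AQI 51–100). (100−51)·(153.42−88.50)/(155.34−88.50) + 51 = 49·64.92/66.84 + 51 ≈ 98.59 → 99.
SO₂: row 0.0–211.3 (AQI 0–50). (50−0)·(69.3−0.0)/(211.3−0.0) + 0 = 50·69.3/211.3 + 0 ≈ 16.40 → 16.
O₃ 0.0422: bracket 0.0290–0.0622 → index 51–100; slope 49/0.0332, offset 0.0132.
AQI = 51 + 49/0.0332·0.0132 ≈ 70.48 ⇒ 70.
PM10 462.93: bracket 324.20–498.65 → index 101–150; slope 49/174.45, offset 138.73.
AQI = 101 + 49/174.45·138.73 ≈ 139.97 ⇒ 140.
Sub-indices: CO→71, PM2.5→99, SO₂→16, O₃→70, PM10→140. Ranked high→low: 140, 99, 71, 70, 16. Second-highest sub-index = 99.

99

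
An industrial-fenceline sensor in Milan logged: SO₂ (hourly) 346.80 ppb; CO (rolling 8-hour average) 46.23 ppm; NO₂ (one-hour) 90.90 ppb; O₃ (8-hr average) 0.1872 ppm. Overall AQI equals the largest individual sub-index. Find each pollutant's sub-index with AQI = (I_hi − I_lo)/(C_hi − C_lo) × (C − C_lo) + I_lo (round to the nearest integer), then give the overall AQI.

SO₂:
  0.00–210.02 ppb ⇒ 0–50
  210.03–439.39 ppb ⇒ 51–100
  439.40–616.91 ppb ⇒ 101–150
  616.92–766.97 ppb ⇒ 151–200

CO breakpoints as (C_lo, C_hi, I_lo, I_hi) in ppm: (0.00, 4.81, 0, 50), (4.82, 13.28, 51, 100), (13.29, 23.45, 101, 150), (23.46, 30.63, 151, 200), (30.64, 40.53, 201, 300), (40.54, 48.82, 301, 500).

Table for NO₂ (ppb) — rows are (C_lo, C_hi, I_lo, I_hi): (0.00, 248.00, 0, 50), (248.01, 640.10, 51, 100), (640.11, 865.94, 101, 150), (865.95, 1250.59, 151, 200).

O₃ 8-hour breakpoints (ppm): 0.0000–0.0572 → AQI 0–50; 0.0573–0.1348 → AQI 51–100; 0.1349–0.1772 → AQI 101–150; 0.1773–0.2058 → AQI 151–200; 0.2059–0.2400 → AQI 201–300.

SO₂: 346.80 lies in 210.03–439.39, so I_lo=51, I_hi=100, C_lo=210.03, C_hi=439.39.
(100−51)/(439.39−210.03) × (346.80−210.03) + 51 = 49/229.36 × 136.77 + 51 ≈ 80.22 → 80.
CO: 46.23 ∈ [40.54, 48.82] ↔ index [301, 500].
301 + (46.23−40.54)·(500−301)/(48.82−40.54) = 301 + 5.69·199/8.28 ≈ 437.75, so AQI = 438.
NO₂: 90.90 ∈ [0.00, 248.00] ↔ index [0, 50].
0 + (90.90−0.00)·(50−0)/(248.00−0.00) = 0 + 90.90·50/248.00 ≈ 18.33, so AQI = 18.
O₃ 0.1872: bracket 0.1773–0.2058 → index 151–200; slope 49/0.0285, offset 0.0099.
AQI = 151 + 49/0.0285·0.0099 ≈ 168.02 ⇒ 168.
Sub-indices: SO₂→80, CO→438, NO₂→18, O₃→168. Overall AQI = max = 438; dominant pollutant is CO.

438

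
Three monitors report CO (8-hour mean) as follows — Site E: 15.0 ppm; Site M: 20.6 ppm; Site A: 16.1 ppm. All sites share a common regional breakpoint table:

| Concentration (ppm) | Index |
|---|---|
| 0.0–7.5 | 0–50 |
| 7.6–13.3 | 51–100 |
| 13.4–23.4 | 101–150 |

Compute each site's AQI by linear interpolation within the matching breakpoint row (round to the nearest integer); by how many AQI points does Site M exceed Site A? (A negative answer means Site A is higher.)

22

Site E: 15.0 ∈ [13.4, 23.4] ↔ index [101, 150].
101 + (15.0−13.4)·(150−101)/(23.4−13.4) = 101 + 1.6·49/10.0 ≈ 108.84, so AQI = 109.
Site M: 20.6 lies in 13.4–23.4, so I_lo=101, I_hi=150, C_lo=13.4, C_hi=23.4.
(150−101)/(23.4−13.4) × (20.6−13.4) + 101 = 49/10.0 × 7.2 + 101 ≈ 136.28 → 136.
Site A: row 13.4–23.4 (AQI 101–150). (150−101)·(16.1−13.4)/(23.4−13.4) + 101 = 49·2.7/10.0 + 101 ≈ 114.23 → 114.
AQIs: Site E=109, Site M=136, Site A=114. Site M (136) − Site A (114) = 22.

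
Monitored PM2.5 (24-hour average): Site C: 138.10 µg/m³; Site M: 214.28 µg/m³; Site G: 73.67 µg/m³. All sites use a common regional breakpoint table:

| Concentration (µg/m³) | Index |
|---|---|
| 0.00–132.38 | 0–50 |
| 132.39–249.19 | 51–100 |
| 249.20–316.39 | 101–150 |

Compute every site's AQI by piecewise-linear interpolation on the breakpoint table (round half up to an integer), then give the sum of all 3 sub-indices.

166

Site C 138.10: bracket 132.39–249.19 → index 51–100; slope 49/116.80, offset 5.71.
AQI = 51 + 49/116.80·5.71 ≈ 53.40 ⇒ 53.
Site M: row 132.39–249.19 (AQI 51–100). (100−51)·(214.28−132.39)/(249.19−132.39) + 51 = 49·81.89/116.80 + 51 ≈ 85.35 → 85.
Site G: 73.67 lies in 0.00–132.38, so I_lo=0, I_hi=50, C_lo=0.00, C_hi=132.38.
(50−0)/(132.38−0.00) × (73.67−0.00) + 0 = 50/132.38 × 73.67 + 0 ≈ 27.83 → 28.
AQIs: Site C=53, Site M=85, Site G=28. Sum = 53 + 85 + 28 = 166.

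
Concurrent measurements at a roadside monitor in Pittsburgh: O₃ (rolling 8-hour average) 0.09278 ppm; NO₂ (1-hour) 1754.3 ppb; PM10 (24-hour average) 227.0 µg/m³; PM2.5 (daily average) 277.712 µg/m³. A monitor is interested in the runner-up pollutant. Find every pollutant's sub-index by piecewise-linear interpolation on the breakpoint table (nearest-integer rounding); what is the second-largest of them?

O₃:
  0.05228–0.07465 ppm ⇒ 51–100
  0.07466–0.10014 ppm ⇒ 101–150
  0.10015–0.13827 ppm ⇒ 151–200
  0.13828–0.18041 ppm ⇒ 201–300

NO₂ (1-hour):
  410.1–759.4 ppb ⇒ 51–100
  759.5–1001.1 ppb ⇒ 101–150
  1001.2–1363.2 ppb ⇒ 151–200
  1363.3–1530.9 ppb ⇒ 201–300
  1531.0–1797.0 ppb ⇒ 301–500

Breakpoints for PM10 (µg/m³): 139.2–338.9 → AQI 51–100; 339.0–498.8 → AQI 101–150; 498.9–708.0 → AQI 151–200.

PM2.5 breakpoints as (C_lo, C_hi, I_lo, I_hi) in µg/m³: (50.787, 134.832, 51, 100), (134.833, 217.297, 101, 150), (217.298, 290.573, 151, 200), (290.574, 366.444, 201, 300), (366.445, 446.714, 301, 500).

191

O₃ 0.09278: bracket 0.07466–0.10014 → index 101–150; slope 49/0.02548, offset 0.01812.
AQI = 101 + 49/0.02548·0.01812 ≈ 135.85 ⇒ 136.
NO₂: 1754.3 ∈ [1531.0, 1797.0] ↔ index [301, 500].
301 + (1754.3−1531.0)·(500−301)/(1797.0−1531.0) = 301 + 223.3·199/266.0 ≈ 468.06, so AQI = 468.
PM10: 227.0 ∈ [139.2, 338.9] ↔ index [51, 100].
51 + (227.0−139.2)·(100−51)/(338.9−139.2) = 51 + 87.8·49/199.7 ≈ 72.54, so AQI = 73.
PM2.5: 277.712 ∈ [217.298, 290.573] ↔ index [151, 200].
151 + (277.712−217.298)·(200−151)/(290.573−217.298) = 151 + 60.414·49/73.275 ≈ 191.40, so AQI = 191.
Sub-indices: O₃→136, NO₂→468, PM10→73, PM2.5→191. Ranked high→low: 468, 191, 136, 73. Second-highest sub-index = 191.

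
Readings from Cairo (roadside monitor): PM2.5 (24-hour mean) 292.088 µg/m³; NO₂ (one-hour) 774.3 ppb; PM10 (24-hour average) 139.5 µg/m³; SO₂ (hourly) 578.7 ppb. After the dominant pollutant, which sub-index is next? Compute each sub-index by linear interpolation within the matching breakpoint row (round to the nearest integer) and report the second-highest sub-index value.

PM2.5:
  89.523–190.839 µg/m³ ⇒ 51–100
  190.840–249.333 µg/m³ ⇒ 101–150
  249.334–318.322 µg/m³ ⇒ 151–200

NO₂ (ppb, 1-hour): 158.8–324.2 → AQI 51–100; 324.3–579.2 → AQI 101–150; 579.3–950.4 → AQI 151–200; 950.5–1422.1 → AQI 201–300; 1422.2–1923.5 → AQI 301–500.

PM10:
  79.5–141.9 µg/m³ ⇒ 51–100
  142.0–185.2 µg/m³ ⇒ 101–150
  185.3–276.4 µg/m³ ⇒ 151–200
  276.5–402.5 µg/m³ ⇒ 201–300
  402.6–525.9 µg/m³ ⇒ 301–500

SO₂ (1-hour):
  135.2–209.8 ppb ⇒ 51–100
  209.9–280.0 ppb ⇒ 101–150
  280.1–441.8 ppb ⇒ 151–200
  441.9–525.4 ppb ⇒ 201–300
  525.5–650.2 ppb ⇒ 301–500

181

PM2.5: 292.088 lies in 249.334–318.322, so I_lo=151, I_hi=200, C_lo=249.334, C_hi=318.322.
(200−151)/(318.322−249.334) × (292.088−249.334) + 151 = 49/68.988 × 42.754 + 151 ≈ 181.37 → 181.
NO₂ 774.3: bracket 579.3–950.4 → index 151–200; slope 49/371.1, offset 195.0.
AQI = 151 + 49/371.1·195.0 ≈ 176.75 ⇒ 177.
PM10: 139.5 ∈ [79.5, 141.9] ↔ index [51, 100].
51 + (139.5−79.5)·(100−51)/(141.9−79.5) = 51 + 60.0·49/62.4 ≈ 98.12, so AQI = 98.
SO₂: 578.7 lies in 525.5–650.2, so I_lo=301, I_hi=500, C_lo=525.5, C_hi=650.2.
(500−301)/(650.2−525.5) × (578.7−525.5) + 301 = 199/124.7 × 53.2 + 301 ≈ 385.90 → 386.
Sub-indices: PM2.5→181, NO₂→177, PM10→98, SO₂→386. Ranked high→low: 386, 181, 177, 98. Second-highest sub-index = 181.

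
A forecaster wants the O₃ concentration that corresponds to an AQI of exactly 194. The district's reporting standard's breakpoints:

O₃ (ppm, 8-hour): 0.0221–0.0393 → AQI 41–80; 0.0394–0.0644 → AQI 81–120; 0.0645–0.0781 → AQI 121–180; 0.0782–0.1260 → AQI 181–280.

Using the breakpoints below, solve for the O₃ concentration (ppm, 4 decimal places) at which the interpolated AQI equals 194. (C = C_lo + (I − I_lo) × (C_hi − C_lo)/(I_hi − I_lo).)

0.0845

AQI 194 lies in the 181–280 band, which corresponds to 0.0782–0.1260 ppm.
C = 0.0782 + (194−181)×(0.1260−0.0782)/(280−181) = 0.0782 + 13×0.0478/99 ≈ 0.084477 ppm → 0.0845 ppm to 4 dp.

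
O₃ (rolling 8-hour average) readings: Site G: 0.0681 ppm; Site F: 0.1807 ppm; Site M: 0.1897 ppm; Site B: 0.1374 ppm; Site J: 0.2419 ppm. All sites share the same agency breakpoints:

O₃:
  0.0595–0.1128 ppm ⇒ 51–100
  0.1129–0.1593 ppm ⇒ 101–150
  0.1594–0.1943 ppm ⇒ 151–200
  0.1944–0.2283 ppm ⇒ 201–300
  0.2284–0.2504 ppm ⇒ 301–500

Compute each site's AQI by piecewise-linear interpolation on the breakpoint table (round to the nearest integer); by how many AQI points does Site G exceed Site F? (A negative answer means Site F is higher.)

-122

Site G 0.0681: bracket 0.0595–0.1128 → index 51–100; slope 49/0.0533, offset 0.0086.
AQI = 51 + 49/0.0533·0.0086 ≈ 58.91 ⇒ 59.
Site F: row 0.1594–0.1943 (AQI 151–200). (200−151)·(0.1807−0.1594)/(0.1943−0.1594) + 151 = 49·0.0213/0.0349 + 151 ≈ 180.91 → 181.
Site M: row 0.1594–0.1943 (AQI 151–200). (200−151)·(0.1897−0.1594)/(0.1943−0.1594) + 151 = 49·0.0303/0.0349 + 151 ≈ 193.54 → 194.
Site B: 0.1374 ∈ [0.1129, 0.1593] ↔ index [101, 150].
101 + (0.1374−0.1129)·(150−101)/(0.1593−0.1129) = 101 + 0.0245·49/0.0464 ≈ 126.87, so AQI = 127.
Site J: 0.2419 lies in 0.2284–0.2504, so I_lo=301, I_hi=500, C_lo=0.2284, C_hi=0.2504.
(500−301)/(0.2504−0.2284) × (0.2419−0.2284) + 301 = 199/0.0220 × 0.0135 + 301 ≈ 423.11 → 423.
AQIs: Site G=59, Site F=181, Site M=194, Site B=127, Site J=423. Site G (59) − Site F (181) = -122.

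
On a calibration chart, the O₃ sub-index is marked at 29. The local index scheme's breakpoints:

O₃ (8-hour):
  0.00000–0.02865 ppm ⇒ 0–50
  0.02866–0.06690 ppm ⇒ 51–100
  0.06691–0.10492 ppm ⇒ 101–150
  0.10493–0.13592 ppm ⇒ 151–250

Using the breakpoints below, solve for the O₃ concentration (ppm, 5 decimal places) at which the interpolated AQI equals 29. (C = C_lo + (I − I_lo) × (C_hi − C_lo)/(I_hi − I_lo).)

0.01662

AQI 29 lies in the 0–50 band, which corresponds to 0.00000–0.02865 ppm.
C = 0.00000 + (29−0)×(0.02865−0.00000)/(50−0) = 0.00000 + 29×0.02865/50 ≈ 0.0166170 ppm → 0.01662 ppm to 5 dp.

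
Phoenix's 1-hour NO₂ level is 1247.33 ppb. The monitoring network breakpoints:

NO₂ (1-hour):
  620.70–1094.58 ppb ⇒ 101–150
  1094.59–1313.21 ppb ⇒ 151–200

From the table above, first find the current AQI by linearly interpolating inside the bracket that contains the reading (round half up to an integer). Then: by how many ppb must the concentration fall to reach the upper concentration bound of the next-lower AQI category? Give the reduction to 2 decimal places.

152.75

NO₂ 1247.33: bracket 1094.59–1313.21 → index 151–200; slope 49/218.62, offset 152.74.
AQI = 151 + 49/218.62·152.74 ≈ 185.23 ⇒ 185.
Current AQI 185 is in the Unhealthy range (151–200). The next-lower category tops out at AQI 150, whose upper concentration bound is 1094.58 ppb.
Reduction needed = 1247.33 − 1094.58 = 152.75 ppb.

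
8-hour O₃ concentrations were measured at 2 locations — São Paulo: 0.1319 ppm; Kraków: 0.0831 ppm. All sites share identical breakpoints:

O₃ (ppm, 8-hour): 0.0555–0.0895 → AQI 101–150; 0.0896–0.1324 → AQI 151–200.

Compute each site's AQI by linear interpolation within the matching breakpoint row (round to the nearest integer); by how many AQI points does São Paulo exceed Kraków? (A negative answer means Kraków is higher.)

58

São Paulo: row 0.0896–0.1324 (AQI 151–200). (200−151)·(0.1319−0.0896)/(0.1324−0.0896) + 151 = 49·0.0423/0.0428 + 151 ≈ 199.43 → 199.
Kraków 0.0831: bracket 0.0555–0.0895 → index 101–150; slope 49/0.0340, offset 0.0276.
AQI = 101 + 49/0.0340·0.0276 ≈ 140.78 ⇒ 141.
AQIs: São Paulo=199, Kraków=141. São Paulo (199) − Kraków (141) = 58.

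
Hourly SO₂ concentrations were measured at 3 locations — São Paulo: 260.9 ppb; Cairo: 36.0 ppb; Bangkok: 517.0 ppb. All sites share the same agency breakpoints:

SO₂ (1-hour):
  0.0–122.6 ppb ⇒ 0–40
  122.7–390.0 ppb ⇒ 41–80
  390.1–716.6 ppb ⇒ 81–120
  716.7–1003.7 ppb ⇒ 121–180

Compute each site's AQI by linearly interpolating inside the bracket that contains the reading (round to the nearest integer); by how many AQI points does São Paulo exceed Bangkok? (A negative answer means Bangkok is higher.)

São Paulo 260.9: bracket 122.7–390.0 → index 41–80; slope 39/267.3, offset 138.2.
AQI = 41 + 39/267.3·138.2 ≈ 61.16 ⇒ 61.
Cairo: 36.0 ∈ [0.0, 122.6] ↔ index [0, 40].
0 + (36.0−0.0)·(40−0)/(122.6−0.0) = 0 + 36.0·40/122.6 ≈ 11.75, so AQI = 12.
Bangkok 517.0: bracket 390.1–716.6 → index 81–120; slope 39/326.5, offset 126.9.
AQI = 81 + 39/326.5·126.9 ≈ 96.16 ⇒ 96.
AQIs: São Paulo=61, Cairo=12, Bangkok=96. São Paulo (61) − Bangkok (96) = -35.

-35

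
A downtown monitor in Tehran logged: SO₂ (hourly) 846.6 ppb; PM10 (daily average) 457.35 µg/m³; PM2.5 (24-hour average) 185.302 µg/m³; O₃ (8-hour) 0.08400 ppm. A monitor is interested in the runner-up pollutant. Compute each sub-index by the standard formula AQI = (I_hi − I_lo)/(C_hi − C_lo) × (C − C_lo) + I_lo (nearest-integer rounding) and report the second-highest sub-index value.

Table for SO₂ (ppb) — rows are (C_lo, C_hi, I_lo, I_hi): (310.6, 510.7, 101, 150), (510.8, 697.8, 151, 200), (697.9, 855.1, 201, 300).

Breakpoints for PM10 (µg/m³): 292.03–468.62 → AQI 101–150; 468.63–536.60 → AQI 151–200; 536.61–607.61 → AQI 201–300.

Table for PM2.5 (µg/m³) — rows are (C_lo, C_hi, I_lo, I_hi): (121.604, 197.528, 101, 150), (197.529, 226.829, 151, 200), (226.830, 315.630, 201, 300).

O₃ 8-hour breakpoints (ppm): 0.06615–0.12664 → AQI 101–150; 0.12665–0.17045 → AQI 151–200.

SO₂ 846.6: bracket 697.9–855.1 → index 201–300; slope 99/157.2, offset 148.7.
AQI = 201 + 99/157.2·148.7 ≈ 294.65 ⇒ 295.
PM10: 457.35 lies in 292.03–468.62, so I_lo=101, I_hi=150, C_lo=292.03, C_hi=468.62.
(150−101)/(468.62−292.03) × (457.35−292.03) + 101 = 49/176.59 × 165.32 + 101 ≈ 146.87 → 147.
PM2.5 185.302: bracket 121.604–197.528 → index 101–150; slope 49/75.924, offset 63.698.
AQI = 101 + 49/75.924·63.698 ≈ 142.11 ⇒ 142.
O₃: 0.08400 lies in 0.06615–0.12664, so I_lo=101, I_hi=150, C_lo=0.06615, C_hi=0.12664.
(150−101)/(0.12664−0.06615) × (0.08400−0.06615) + 101 = 49/0.06049 × 0.01785 + 101 ≈ 115.46 → 115.
Sub-indices: SO₂→295, PM10→147, PM2.5→142, O₃→115. Ranked high→low: 295, 147, 142, 115. Second-highest sub-index = 147.

147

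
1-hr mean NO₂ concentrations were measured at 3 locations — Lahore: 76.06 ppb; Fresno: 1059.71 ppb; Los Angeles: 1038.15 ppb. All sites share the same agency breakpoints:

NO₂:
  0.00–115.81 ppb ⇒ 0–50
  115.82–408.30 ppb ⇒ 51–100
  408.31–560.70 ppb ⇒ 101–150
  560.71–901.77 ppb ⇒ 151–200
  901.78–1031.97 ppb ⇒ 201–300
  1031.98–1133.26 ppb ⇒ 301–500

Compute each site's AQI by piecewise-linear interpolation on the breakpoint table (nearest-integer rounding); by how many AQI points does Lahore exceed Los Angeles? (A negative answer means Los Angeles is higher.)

-280

Lahore: 76.06 ∈ [0.00, 115.81] ↔ index [0, 50].
0 + (76.06−0.00)·(50−0)/(115.81−0.00) = 0 + 76.06·50/115.81 ≈ 32.84, so AQI = 33.
Fresno: row 1031.98–1133.26 (AQI 301–500). (500−301)·(1059.71−1031.98)/(1133.26−1031.98) + 301 = 199·27.73/101.28 + 301 ≈ 355.49 → 355.
Los Angeles: row 1031.98–1133.26 (AQI 301–500). (500−301)·(1038.15−1031.98)/(1133.26−1031.98) + 301 = 199·6.17/101.28 + 301 ≈ 313.12 → 313.
AQIs: Lahore=33, Fresno=355, Los Angeles=313. Lahore (33) − Los Angeles (313) = -280.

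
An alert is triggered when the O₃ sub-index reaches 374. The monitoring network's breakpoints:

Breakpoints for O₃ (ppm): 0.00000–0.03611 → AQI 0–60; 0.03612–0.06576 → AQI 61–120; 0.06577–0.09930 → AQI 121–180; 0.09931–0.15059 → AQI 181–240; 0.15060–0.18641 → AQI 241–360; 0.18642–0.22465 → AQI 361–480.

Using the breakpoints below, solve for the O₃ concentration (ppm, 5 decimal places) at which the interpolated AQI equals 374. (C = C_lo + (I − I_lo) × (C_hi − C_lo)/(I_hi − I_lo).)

0.19060

AQI 374 lies in the 361–480 band, which corresponds to 0.18642–0.22465 ppm.
C = 0.18642 + (374−361)×(0.22465−0.18642)/(480−361) = 0.18642 + 13×0.03823/119 ≈ 0.1905964 ppm → 0.19060 ppm to 5 dp.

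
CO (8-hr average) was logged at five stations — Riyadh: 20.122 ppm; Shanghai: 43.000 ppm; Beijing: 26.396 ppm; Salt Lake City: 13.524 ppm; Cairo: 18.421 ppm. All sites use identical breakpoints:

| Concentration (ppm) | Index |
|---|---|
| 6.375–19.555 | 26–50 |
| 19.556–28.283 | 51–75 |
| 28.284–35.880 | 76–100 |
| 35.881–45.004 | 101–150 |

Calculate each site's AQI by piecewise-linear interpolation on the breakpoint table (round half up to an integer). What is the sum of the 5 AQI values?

349

Riyadh 20.122: bracket 19.556–28.283 → index 51–75; slope 24/8.727, offset 0.566.
AQI = 51 + 24/8.727·0.566 ≈ 52.56 ⇒ 53.
Shanghai: row 35.881–45.004 (AQI 101–150). (150−101)·(43.000−35.881)/(45.004−35.881) + 101 = 49·7.119/9.123 + 101 ≈ 139.24 → 139.
Beijing: row 19.556–28.283 (AQI 51–75). (75−51)·(26.396−19.556)/(28.283−19.556) + 51 = 24·6.840/8.727 + 51 ≈ 69.81 → 70.
Salt Lake City: row 6.375–19.555 (AQI 26–50). (50−26)·(13.524−6.375)/(19.555−6.375) + 26 = 24·7.149/13.180 + 26 ≈ 39.02 → 39.
Cairo: 18.421 lies in 6.375–19.555, so I_lo=26, I_hi=50, C_lo=6.375, C_hi=19.555.
(50−26)/(19.555−6.375) × (18.421−6.375) + 26 = 24/13.180 × 12.046 + 26 ≈ 47.94 → 48.
AQIs: Riyadh=53, Shanghai=139, Beijing=70, Salt Lake City=39, Cairo=48. Sum = 53 + 139 + 70 + 39 + 48 = 349.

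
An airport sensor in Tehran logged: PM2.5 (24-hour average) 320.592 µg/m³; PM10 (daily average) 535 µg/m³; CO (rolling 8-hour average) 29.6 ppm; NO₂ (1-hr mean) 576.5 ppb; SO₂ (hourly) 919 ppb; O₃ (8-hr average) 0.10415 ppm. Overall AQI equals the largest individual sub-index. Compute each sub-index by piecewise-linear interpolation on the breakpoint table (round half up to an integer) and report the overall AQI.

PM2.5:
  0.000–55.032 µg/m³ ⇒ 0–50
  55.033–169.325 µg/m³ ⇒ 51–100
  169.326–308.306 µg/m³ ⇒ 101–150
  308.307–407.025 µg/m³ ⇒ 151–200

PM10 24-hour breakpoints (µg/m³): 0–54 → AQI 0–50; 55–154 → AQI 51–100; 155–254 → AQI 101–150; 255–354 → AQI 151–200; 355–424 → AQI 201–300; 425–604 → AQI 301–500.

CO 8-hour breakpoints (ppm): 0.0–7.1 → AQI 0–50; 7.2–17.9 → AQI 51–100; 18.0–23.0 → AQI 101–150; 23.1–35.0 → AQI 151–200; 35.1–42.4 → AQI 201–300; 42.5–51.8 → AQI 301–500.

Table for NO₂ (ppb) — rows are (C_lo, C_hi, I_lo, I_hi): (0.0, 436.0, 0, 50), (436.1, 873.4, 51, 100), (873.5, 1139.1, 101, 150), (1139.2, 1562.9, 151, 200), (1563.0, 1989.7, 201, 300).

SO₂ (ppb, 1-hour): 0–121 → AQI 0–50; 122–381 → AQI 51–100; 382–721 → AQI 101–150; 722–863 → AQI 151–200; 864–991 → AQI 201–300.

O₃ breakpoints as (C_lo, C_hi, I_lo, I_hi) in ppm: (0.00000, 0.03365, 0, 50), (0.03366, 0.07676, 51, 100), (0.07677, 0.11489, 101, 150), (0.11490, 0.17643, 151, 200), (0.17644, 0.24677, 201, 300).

PM2.5: 320.592 lies in 308.307–407.025, so I_lo=151, I_hi=200, C_lo=308.307, C_hi=407.025.
(200−151)/(407.025−308.307) × (320.592−308.307) + 151 = 49/98.718 × 12.285 + 151 ≈ 157.10 → 157.
PM10: row 425–604 (AQI 301–500). (500−301)·(535−425)/(604−425) + 301 = 199·110/179 + 301 ≈ 423.29 → 423.
CO: 29.6 lies in 23.1–35.0, so I_lo=151, I_hi=200, C_lo=23.1, C_hi=35.0.
(200−151)/(35.0−23.1) × (29.6−23.1) + 151 = 49/11.9 × 6.5 + 151 ≈ 177.76 → 178.
NO₂: 576.5 ∈ [436.1, 873.4] ↔ index [51, 100].
51 + (576.5−436.1)·(100−51)/(873.4−436.1) = 51 + 140.4·49/437.3 ≈ 66.73, so AQI = 67.
SO₂: row 864–991 (AQI 201–300). (300−201)·(919−864)/(991−864) + 201 = 99·55/127 + 201 ≈ 243.87 → 244.
O₃ 0.10415: bracket 0.07677–0.11489 → index 101–150; slope 49/0.03812, offset 0.02738.
AQI = 101 + 49/0.03812·0.02738 ≈ 136.19 ⇒ 136.
Sub-indices: PM2.5→157, PM10→423, CO→178, NO₂→67, SO₂→244, O₃→136. Overall AQI = max = 423; dominant pollutant is PM10.

423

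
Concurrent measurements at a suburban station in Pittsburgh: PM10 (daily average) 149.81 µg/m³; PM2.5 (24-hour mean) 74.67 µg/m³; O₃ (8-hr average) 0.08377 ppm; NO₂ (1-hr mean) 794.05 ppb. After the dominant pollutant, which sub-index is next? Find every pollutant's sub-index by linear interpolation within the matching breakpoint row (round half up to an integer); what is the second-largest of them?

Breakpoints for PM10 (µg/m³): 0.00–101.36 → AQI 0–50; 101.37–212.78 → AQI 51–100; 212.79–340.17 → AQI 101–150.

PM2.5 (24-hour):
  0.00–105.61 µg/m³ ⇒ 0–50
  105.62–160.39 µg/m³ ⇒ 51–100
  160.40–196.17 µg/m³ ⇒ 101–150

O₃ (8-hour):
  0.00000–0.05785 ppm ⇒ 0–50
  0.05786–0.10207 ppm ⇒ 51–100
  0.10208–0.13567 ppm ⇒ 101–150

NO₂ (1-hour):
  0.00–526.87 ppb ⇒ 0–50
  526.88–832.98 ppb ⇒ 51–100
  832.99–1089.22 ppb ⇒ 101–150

80

PM10: row 101.37–212.78 (AQI 51–100). (100−51)·(149.81−101.37)/(212.78−101.37) + 51 = 49·48.44/111.41 + 51 ≈ 72.30 → 72.
PM2.5: 74.67 lies in 0.00–105.61, so I_lo=0, I_hi=50, C_lo=0.00, C_hi=105.61.
(50−0)/(105.61−0.00) × (74.67−0.00) + 0 = 50/105.61 × 74.67 + 0 ≈ 35.35 → 35.
O₃: 0.08377 ∈ [0.05786, 0.10207] ↔ index [51, 100].
51 + (0.08377−0.05786)·(100−51)/(0.10207−0.05786) = 51 + 0.02591·49/0.04421 ≈ 79.72, so AQI = 80.
NO₂: row 526.88–832.98 (AQI 51–100). (100−51)·(794.05−526.88)/(832.98−526.88) + 51 = 49·267.17/306.10 + 51 ≈ 93.77 → 94.
Sub-indices: PM10→72, PM2.5→35, O₃→80, NO₂→94. Ranked high→low: 94, 80, 72, 35. Second-highest sub-index = 80.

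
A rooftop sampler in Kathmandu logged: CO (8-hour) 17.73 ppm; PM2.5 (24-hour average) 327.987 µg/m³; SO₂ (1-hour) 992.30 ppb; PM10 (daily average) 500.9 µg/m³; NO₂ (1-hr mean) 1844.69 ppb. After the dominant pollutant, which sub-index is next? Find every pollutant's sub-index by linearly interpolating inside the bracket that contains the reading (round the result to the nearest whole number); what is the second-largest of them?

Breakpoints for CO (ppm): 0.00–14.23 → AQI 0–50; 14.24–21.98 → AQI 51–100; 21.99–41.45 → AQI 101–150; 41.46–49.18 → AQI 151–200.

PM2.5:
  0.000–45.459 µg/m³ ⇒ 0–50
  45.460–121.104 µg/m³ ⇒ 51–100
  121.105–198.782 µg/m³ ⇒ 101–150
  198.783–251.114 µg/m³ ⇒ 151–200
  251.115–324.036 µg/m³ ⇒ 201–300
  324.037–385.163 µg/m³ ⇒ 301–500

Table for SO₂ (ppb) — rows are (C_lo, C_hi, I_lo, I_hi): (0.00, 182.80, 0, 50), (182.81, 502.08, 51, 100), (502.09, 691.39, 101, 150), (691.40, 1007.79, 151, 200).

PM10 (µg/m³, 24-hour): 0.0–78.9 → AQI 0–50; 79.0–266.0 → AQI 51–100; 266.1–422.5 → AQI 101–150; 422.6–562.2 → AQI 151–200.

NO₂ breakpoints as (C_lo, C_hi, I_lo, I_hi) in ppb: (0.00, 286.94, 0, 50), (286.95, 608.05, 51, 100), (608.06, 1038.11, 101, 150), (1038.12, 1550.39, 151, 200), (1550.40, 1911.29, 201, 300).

282

CO: 17.73 ∈ [14.24, 21.98] ↔ index [51, 100].
51 + (17.73−14.24)·(100−51)/(21.98−14.24) = 51 + 3.49·49/7.74 ≈ 73.09, so AQI = 73.
PM2.5: 327.987 lies in 324.037–385.163, so I_lo=301, I_hi=500, C_lo=324.037, C_hi=385.163.
(500−301)/(385.163−324.037) × (327.987−324.037) + 301 = 199/61.126 × 3.950 + 301 ≈ 313.86 → 314.
SO₂: 992.30 ∈ [691.40, 1007.79] ↔ index [151, 200].
151 + (992.30−691.40)·(200−151)/(1007.79−691.40) = 151 + 300.90·49/316.39 ≈ 197.60, so AQI = 198.
PM10: 500.9 lies in 422.6–562.2, so I_lo=151, I_hi=200, C_lo=422.6, C_hi=562.2.
(200−151)/(562.2−422.6) × (500.9−422.6) + 151 = 49/139.6 × 78.3 + 151 ≈ 178.48 → 178.
NO₂: 1844.69 lies in 1550.40–1911.29, so I_lo=201, I_hi=300, C_lo=1550.40, C_hi=1911.29.
(300−201)/(1911.29−1550.40) × (1844.69−1550.40) + 201 = 99/360.89 × 294.29 + 201 ≈ 281.73 → 282.
Sub-indices: CO→73, PM2.5→314, SO₂→198, PM10→178, NO₂→282. Ranked high→low: 314, 282, 198, 178, 73. Second-highest sub-index = 282.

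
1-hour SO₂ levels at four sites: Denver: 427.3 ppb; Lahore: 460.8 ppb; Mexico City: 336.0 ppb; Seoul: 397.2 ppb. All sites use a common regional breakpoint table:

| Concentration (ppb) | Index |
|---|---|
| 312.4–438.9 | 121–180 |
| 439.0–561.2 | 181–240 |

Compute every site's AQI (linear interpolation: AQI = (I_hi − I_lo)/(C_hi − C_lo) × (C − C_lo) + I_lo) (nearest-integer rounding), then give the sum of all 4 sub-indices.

Denver: 427.3 lies in 312.4–438.9, so I_lo=121, I_hi=180, C_lo=312.4, C_hi=438.9.
(180−121)/(438.9−312.4) × (427.3−312.4) + 121 = 59/126.5 × 114.9 + 121 ≈ 174.59 → 175.
Lahore: 460.8 ∈ [439.0, 561.2] ↔ index [181, 240].
181 + (460.8−439.0)·(240−181)/(561.2−439.0) = 181 + 21.8·59/122.2 ≈ 191.53, so AQI = 192.
Mexico City: 336.0 ∈ [312.4, 438.9] ↔ index [121, 180].
121 + (336.0−312.4)·(180−121)/(438.9−312.4) = 121 + 23.6·59/126.5 ≈ 132.01, so AQI = 132.
Seoul: 397.2 lies in 312.4–438.9, so I_lo=121, I_hi=180, C_lo=312.4, C_hi=438.9.
(180−121)/(438.9−312.4) × (397.2−312.4) + 121 = 59/126.5 × 84.8 + 121 ≈ 160.55 → 161.
AQIs: Denver=175, Lahore=192, Mexico City=132, Seoul=161. Sum = 175 + 192 + 132 + 161 = 660.

660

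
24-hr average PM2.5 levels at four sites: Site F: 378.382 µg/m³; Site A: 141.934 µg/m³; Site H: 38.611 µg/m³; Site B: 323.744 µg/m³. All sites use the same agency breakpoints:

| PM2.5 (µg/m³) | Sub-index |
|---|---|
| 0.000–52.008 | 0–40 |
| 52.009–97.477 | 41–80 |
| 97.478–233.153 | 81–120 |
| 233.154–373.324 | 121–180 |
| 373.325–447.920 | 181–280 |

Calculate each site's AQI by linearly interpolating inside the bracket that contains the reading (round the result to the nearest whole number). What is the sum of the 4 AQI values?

Site F: row 373.325–447.920 (AQI 181–280). (280−181)·(378.382−373.325)/(447.920−373.325) + 181 = 99·5.057/74.595 + 181 ≈ 187.71 → 188.
Site A: 141.934 lies in 97.478–233.153, so I_lo=81, I_hi=120, C_lo=97.478, C_hi=233.153.
(120−81)/(233.153−97.478) × (141.934−97.478) + 81 = 39/135.675 × 44.456 + 81 ≈ 93.78 → 94.
Site H: 38.611 ∈ [0.000, 52.008] ↔ index [0, 40].
0 + (38.611−0.000)·(40−0)/(52.008−0.000) = 0 + 38.611·40/52.008 ≈ 29.70, so AQI = 30.
Site B: row 233.154–373.324 (AQI 121–180). (180−121)·(323.744−233.154)/(373.324−233.154) + 121 = 59·90.590/140.170 + 121 ≈ 159.13 → 159.
AQIs: Site F=188, Site A=94, Site H=30, Site B=159. Sum = 188 + 94 + 30 + 159 = 471.

471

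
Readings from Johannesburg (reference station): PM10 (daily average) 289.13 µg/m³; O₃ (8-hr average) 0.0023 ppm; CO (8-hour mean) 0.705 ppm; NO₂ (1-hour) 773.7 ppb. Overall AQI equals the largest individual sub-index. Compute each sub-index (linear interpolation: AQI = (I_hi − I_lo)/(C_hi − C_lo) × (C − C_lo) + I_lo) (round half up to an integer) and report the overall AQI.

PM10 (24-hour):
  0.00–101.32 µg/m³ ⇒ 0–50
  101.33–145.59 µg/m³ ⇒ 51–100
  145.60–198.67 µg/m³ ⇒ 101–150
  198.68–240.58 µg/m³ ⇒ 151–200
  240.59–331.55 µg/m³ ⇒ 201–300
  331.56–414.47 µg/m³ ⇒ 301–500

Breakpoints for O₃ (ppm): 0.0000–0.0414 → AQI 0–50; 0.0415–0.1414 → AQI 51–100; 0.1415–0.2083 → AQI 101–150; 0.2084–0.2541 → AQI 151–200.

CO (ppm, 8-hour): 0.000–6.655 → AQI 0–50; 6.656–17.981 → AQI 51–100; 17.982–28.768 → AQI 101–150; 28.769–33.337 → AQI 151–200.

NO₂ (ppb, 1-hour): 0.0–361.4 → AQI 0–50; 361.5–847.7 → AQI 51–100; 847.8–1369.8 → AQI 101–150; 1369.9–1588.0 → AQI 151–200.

254

PM10: 289.13 lies in 240.59–331.55, so I_lo=201, I_hi=300, C_lo=240.59, C_hi=331.55.
(300−201)/(331.55−240.59) × (289.13−240.59) + 201 = 99/90.96 × 48.54 + 201 ≈ 253.83 → 254.
O₃: 0.0023 lies in 0.0000–0.0414, so I_lo=0, I_hi=50, C_lo=0.0000, C_hi=0.0414.
(50−0)/(0.0414−0.0000) × (0.0023−0.0000) + 0 = 50/0.0414 × 0.0023 + 0 ≈ 2.78 → 3.
CO: row 0.000–6.655 (AQI 0–50). (50−0)·(0.705−0.000)/(6.655−0.000) + 0 = 50·0.705/6.655 + 0 ≈ 5.30 → 5.
NO₂ 773.7: bracket 361.5–847.7 → index 51–100; slope 49/486.2, offset 412.2.
AQI = 51 + 49/486.2·412.2 ≈ 92.54 ⇒ 93.
Sub-indices: PM10→254, O₃→3, CO→5, NO₂→93. Overall AQI = max = 254; dominant pollutant is PM10.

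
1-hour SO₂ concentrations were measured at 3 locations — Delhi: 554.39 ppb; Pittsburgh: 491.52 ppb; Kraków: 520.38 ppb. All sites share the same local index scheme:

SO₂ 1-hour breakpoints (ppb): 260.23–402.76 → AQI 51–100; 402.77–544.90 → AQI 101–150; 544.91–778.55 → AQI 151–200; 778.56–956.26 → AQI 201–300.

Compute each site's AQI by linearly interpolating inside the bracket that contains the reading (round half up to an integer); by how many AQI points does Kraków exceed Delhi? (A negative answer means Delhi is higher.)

-11

Delhi: 554.39 lies in 544.91–778.55, so I_lo=151, I_hi=200, C_lo=544.91, C_hi=778.55.
(200−151)/(778.55−544.91) × (554.39−544.91) + 151 = 49/233.64 × 9.48 + 151 ≈ 152.99 → 153.
Pittsburgh: 491.52 ∈ [402.77, 544.90] ↔ index [101, 150].
101 + (491.52−402.77)·(150−101)/(544.90−402.77) = 101 + 88.75·49/142.13 ≈ 131.60, so AQI = 132.
Kraków: row 402.77–544.90 (AQI 101–150). (150−101)·(520.38−402.77)/(544.90−402.77) + 101 = 49·117.61/142.13 + 101 ≈ 141.55 → 142.
AQIs: Delhi=153, Pittsburgh=132, Kraków=142. Kraków (142) − Delhi (153) = -11.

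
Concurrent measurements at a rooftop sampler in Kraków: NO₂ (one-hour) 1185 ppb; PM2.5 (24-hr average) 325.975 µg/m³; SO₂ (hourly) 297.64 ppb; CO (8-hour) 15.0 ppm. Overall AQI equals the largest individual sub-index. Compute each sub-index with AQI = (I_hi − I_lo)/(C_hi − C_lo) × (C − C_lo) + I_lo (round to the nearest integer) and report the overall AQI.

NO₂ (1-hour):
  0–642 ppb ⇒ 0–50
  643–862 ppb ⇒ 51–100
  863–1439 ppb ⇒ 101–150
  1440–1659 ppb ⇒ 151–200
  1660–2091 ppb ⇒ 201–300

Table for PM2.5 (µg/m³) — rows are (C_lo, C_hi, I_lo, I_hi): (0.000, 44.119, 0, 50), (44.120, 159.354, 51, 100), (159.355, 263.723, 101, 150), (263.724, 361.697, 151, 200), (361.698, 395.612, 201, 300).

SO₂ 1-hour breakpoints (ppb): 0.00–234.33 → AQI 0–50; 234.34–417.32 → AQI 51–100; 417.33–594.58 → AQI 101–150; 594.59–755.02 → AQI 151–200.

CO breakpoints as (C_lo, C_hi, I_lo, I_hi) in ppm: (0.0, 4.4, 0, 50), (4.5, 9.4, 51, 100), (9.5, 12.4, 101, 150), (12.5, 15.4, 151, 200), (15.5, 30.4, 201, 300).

NO₂: 1185 ∈ [863, 1439] ↔ index [101, 150].
101 + (1185−863)·(150−101)/(1439−863) = 101 + 322·49/576 ≈ 128.39, so AQI = 128.
PM2.5 325.975: bracket 263.724–361.697 → index 151–200; slope 49/97.973, offset 62.251.
AQI = 151 + 49/97.973·62.251 ≈ 182.13 ⇒ 182.
SO₂ 297.64: bracket 234.34–417.32 → index 51–100; slope 49/182.98, offset 63.30.
AQI = 51 + 49/182.98·63.30 ≈ 67.95 ⇒ 68.
CO 15.0: bracket 12.5–15.4 → index 151–200; slope 49/2.9, offset 2.5.
AQI = 151 + 49/2.9·2.5 ≈ 193.24 ⇒ 193.
Sub-indices: NO₂→128, PM2.5→182, SO₂→68, CO→193. Overall AQI = max = 193; dominant pollutant is CO.

193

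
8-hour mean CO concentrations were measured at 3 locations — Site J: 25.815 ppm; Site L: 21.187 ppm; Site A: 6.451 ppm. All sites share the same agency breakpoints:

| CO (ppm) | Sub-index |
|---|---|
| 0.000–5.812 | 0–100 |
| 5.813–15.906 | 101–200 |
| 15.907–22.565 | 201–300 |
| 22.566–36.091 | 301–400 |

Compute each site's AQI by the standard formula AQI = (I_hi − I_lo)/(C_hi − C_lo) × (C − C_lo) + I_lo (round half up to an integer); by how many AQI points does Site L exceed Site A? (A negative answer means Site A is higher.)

Site J: row 22.566–36.091 (AQI 301–400). (400−301)·(25.815−22.566)/(36.091−22.566) + 301 = 99·3.249/13.525 + 301 ≈ 324.78 → 325.
Site L: row 15.907–22.565 (AQI 201–300). (300−201)·(21.187−15.907)/(22.565−15.907) + 201 = 99·5.280/6.658 + 201 ≈ 279.51 → 280.
Site A: 6.451 ∈ [5.813, 15.906] ↔ index [101, 200].
101 + (6.451−5.813)·(200−101)/(15.906−5.813) = 101 + 0.638·99/10.093 ≈ 107.26, so AQI = 107.
AQIs: Site J=325, Site L=280, Site A=107. Site L (280) − Site A (107) = 173.

173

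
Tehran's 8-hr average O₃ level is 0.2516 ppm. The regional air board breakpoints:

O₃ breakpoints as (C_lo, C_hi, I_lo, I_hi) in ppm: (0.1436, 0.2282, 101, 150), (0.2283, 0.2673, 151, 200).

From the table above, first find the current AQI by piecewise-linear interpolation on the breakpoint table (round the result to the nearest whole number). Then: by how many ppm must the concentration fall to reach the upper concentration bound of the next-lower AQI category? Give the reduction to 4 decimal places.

0.0234

O₃: row 0.2283–0.2673 (AQI 151–200). (200−151)·(0.2516−0.2283)/(0.2673−0.2283) + 151 = 49·0.0233/0.0390 + 151 ≈ 180.27 → 180.
Current AQI 180 is in the Unhealthy range (151–200). The next-lower category tops out at AQI 150, whose upper concentration bound is 0.2282 ppm.
Reduction needed = 0.2516 − 0.2282 = 0.0234 ppm.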